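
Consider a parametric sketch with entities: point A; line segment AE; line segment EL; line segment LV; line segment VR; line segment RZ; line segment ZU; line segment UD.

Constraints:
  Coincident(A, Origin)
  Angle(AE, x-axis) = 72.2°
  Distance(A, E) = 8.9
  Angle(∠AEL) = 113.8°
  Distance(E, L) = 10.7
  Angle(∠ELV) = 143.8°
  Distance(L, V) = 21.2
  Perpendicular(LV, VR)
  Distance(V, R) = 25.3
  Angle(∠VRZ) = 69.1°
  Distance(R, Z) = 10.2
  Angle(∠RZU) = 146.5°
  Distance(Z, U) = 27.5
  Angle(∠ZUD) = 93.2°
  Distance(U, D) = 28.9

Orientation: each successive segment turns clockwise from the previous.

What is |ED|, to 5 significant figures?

36.752

A is at the origin; AE runs at 72.2° with length 8.9, so E = (2.7207, 8.4740). ∠AEL = 113.8° gives EL at 6.0000° from the x-axis; with |EL| = 10.7, L = (13.362, 9.5924). ∠ELV = 143.8° gives LV at -30.200° from the x-axis; with |LV| = 21.2, V = (31.685, -1.0716). LV is perpendicular to VR, so VR runs at -120.20°; with |VR| = 25.3, R = (18.958, -22.938). ∠VRZ = 69.1° gives RZ at 128.90° from the x-axis; with |RZ| = 10.2, Z = (12.553, -15.000). ∠RZU = 146.5° gives ZU at 95.400° from the x-axis; with |ZU| = 27.5, U = (9.9651, 12.378). ∠ZUD = 93.2° gives UD at 8.6000° from the x-axis; with |UD| = 28.9, D = (38.540, 16.700). Then |ED| = |D − E| = 36.752.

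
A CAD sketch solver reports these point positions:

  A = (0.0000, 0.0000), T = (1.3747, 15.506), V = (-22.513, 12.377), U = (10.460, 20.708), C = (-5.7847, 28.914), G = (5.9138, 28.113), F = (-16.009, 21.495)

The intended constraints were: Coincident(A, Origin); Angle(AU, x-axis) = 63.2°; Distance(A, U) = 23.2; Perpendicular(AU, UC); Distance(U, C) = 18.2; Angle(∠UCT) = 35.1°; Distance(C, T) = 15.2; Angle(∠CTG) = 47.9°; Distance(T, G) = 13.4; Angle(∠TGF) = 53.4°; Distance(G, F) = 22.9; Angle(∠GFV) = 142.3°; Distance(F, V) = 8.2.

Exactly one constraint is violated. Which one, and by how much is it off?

Distance(F, V) = 8.2 — off by 3.00.

A = (0.00, 0.00) ✓; AU at 63.20° ✓; |AU| = 23.20 ✓; ∠(AU, UC) = 90.00° ✓; |UC| = 18.20 ✓; ∠UCT = 35.10° ✓; |CT| = 15.20 ✓; ∠CTG = 47.90° ✓; |TG| = 13.40 ✓; ∠TGF = 53.40° ✓; |GF| = 22.90 ✓; ∠GFV = 142.3° ✓; |FV| = 11.20 ✗.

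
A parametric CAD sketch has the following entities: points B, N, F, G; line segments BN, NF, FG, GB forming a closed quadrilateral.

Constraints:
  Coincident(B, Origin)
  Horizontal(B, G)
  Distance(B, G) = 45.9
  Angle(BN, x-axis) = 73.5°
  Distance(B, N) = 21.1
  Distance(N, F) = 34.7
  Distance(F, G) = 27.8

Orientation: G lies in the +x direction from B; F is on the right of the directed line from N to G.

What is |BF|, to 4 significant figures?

23.40

Checks: |NF| = 34.70 ✓; |FG| = 27.80 ✓.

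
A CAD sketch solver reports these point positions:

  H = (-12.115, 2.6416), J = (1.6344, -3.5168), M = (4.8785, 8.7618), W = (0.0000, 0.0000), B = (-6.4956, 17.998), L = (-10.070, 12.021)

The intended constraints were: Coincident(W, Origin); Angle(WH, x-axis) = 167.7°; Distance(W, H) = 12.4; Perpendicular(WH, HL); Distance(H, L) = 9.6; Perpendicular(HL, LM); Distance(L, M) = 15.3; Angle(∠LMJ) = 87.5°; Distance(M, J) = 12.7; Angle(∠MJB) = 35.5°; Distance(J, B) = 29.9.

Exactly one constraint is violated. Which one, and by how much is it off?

Distance(J, B) = 29.9 — off by 6.90.

W = (0.00, 0.00) ✓; WH at 167.7° ✓; |WH| = 12.40 ✓; ∠(WH, HL) = 90.00° ✓; |HL| = 9.600 ✓; ∠(HL, LM) = 90.00° ✓; |LM| = 15.30 ✓; ∠LMJ = 87.50° ✓; |MJ| = 12.70 ✓; ∠MJB = 35.50° ✓; |JB| = 23.00 ✗.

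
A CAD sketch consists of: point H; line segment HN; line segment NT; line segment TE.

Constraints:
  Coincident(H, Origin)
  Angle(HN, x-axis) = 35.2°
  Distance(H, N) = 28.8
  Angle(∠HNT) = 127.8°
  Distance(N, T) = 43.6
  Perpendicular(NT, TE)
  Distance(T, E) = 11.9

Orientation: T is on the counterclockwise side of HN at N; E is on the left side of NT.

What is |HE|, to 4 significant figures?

62.21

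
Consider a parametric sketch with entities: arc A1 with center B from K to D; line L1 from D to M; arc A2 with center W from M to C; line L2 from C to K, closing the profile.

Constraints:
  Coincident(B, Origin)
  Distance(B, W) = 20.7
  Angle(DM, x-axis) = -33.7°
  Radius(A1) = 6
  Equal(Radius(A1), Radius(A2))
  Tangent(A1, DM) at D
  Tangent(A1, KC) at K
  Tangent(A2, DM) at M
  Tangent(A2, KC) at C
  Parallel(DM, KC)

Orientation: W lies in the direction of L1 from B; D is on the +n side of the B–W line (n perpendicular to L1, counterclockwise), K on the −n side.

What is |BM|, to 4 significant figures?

21.55

Tangency of A1 to both parallel lines with radius 6.0 puts D and K at B ± 6.0·n: D = (3.329, 4.992), K = (-3.329, -4.992). Equal radii place M and C the same way about W: M = W + 6.0·n = (20.55, -6.494), C = W − 6.0·n = (13.89, -16.48). Then |BM| = |M − B| = 21.55.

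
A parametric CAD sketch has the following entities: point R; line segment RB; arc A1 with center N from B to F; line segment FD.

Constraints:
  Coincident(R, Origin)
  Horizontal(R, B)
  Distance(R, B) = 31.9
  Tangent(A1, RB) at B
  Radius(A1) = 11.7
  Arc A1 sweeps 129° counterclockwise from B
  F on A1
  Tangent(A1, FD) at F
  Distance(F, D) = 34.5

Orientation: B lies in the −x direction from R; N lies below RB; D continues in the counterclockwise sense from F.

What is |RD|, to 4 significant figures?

49.76

On A1, B sits at bearing 90° from N; a 129° counterclockwise sweep puts F at bearing 219°, so F = N + 11.7·(cos 219°, sin 219°) = (-40.99, -19.06). A1 meets FD tangentially, so NF is at right angles to FD, so FD runs along (−sin 219°, cos 219°); with |FD| = 34.5, D = (-19.28, -45.87). Then |RD| = |D − R| = 49.76.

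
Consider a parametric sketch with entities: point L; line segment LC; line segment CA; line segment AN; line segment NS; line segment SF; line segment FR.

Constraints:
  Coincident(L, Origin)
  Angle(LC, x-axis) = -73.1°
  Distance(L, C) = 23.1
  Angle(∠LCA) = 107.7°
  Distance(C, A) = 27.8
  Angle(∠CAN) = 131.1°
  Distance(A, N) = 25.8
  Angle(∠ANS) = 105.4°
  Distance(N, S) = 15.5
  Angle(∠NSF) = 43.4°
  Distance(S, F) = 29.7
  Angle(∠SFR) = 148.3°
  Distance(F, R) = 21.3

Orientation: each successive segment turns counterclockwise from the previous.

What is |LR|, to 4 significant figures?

60.12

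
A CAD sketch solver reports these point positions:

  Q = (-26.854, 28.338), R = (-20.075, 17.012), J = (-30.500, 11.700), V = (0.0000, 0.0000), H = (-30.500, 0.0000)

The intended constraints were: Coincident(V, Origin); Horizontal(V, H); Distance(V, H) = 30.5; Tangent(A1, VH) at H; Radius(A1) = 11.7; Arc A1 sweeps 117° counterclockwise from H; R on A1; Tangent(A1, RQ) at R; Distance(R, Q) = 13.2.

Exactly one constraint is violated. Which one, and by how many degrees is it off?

Tangent(A1, RQ) at R — off by 3.90°.

V = (0.00, 0.00) ✓; V.y = 0.00, H.y = 0.00 ✓; |VH| = 30.50 ✓; ∠(JH, HV) = 90.00° ✓; |JH| = 11.70 ✓; bearing(J→R) − bearing(J→H) = 117.0° ✓; |JR| = 11.70 ✓; ∠(JR, RQ) = 86.10° ✗; |RQ| = 13.20 ✓.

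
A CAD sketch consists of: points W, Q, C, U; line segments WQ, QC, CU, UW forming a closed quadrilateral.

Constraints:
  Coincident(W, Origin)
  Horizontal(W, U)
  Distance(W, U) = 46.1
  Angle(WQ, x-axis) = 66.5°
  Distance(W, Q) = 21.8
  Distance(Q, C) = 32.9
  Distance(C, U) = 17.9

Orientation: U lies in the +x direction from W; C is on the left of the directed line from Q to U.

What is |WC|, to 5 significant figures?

44.943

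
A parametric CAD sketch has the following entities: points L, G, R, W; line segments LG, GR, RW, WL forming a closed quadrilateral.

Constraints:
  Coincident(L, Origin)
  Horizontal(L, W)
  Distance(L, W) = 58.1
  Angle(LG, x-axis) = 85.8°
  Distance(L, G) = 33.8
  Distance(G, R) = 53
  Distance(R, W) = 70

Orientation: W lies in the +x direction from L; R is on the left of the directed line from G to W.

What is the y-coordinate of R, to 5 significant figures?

68.274

Checks: |GR| = 53.00 ✓; |RW| = 70.00 ✓.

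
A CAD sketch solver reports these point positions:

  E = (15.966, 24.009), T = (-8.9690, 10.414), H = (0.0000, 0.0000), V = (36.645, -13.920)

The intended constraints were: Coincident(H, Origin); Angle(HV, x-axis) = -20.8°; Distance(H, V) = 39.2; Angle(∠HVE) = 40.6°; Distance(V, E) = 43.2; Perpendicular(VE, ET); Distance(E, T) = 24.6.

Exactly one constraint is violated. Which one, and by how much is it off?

Distance(E, T) = 24.6 — off by 3.80.

H = (0.00, 0.00) ✓; HV at -20.80° ✓; |HV| = 39.20 ✓; ∠HVE = 40.60° ✓; |VE| = 43.20 ✓; ∠(VE, ET) = 90.00° ✓; |ET| = 28.40 ✗.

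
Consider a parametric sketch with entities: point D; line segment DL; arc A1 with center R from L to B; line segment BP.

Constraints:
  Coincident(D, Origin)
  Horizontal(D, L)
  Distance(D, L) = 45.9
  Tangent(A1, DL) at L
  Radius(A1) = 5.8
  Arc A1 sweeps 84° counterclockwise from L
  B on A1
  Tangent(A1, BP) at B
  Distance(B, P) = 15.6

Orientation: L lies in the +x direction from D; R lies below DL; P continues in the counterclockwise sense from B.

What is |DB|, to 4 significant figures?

40.47

The tangent condition forces RL to be normal to DL, so R = L + (0, -5.8) = (45.90, -5.800). On A1, L sits at bearing 90° from R; an 84° counterclockwise sweep puts B at bearing 174°, so B = R + 5.8·(cos 174°, sin 174°) = (40.13, -5.194). Then |DB| = |B − D| = 40.47.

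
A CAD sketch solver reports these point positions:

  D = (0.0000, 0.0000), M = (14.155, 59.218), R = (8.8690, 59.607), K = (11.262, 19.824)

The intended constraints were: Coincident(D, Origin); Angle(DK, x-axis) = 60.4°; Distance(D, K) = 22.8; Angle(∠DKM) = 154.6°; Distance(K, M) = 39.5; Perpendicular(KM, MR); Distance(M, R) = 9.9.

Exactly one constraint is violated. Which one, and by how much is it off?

Distance(M, R) = 9.9 — off by 4.60.

D = (0.00, 0.00) ✓; DK at 60.40° ✓; |DK| = 22.80 ✓; ∠DKM = 154.6° ✓; |KM| = 39.50 ✓; ∠(KM, MR) = 89.99° ✓; |MR| = 5.300 ✗.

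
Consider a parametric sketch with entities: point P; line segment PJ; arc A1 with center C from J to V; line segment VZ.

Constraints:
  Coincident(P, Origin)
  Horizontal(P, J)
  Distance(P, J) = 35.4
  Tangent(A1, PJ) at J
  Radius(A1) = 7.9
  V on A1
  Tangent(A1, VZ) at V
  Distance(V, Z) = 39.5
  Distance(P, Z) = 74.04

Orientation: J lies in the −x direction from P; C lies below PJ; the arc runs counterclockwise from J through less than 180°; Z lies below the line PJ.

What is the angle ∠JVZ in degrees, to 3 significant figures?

153°

Checks: |CV| = 7.900 ✓; ∠(CV, VZ) = 90.00° ✓; |VZ| = 39.50 ✓; |PZ| = 74.04 ✓.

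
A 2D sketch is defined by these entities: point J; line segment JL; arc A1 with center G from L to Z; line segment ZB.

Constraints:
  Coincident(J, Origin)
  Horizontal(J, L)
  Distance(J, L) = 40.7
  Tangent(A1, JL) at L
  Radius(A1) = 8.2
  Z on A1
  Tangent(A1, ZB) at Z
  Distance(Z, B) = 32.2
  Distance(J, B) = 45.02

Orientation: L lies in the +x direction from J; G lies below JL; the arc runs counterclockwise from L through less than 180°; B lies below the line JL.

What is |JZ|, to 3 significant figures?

33.3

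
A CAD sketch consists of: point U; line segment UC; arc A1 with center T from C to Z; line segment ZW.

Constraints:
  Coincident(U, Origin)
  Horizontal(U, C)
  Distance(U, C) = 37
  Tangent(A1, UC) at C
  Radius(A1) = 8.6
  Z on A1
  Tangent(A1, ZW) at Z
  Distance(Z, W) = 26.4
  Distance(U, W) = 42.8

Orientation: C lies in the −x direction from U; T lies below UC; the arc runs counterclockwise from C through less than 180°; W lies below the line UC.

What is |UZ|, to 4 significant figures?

45.73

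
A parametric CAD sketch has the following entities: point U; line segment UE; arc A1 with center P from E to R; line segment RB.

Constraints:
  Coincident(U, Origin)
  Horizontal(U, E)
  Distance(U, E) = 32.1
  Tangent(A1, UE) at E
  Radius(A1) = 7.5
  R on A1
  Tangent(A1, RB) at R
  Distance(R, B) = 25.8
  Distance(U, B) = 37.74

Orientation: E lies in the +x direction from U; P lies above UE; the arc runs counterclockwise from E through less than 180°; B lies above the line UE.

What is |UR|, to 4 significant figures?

39.70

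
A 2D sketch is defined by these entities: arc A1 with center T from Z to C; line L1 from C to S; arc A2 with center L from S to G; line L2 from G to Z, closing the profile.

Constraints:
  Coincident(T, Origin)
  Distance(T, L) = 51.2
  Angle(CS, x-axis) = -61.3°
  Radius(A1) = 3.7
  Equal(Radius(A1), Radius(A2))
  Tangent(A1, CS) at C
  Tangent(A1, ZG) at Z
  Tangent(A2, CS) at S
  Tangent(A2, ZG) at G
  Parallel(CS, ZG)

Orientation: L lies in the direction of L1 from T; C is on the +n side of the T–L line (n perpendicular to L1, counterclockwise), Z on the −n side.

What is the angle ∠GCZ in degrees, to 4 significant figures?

81.78°

The slot axis is L1's direction at -61.3°, so u = (cos -61.3°, sin -61.3°) = (0.4802, -0.8771) and n = (−sin -61.3°, cos -61.3°) = (0.8771, 0.4802). T is at the origin and L lies 51.2 along u from T, so L = 51.2·u = (24.59, -44.91). Tangency of A1 to both parallel lines with radius 3.7 puts C and Z at T ± 3.7·n: C = (3.245, 1.777), Z = (-3.245, -1.777). Equal radii place S and G the same way about L: S = L + 3.7·n = (27.83, -43.13), G = L − 3.7·n = (21.34, -46.69). Then cos ∠GCZ = CG·CZ / (|CG||CZ|), giving 81.78°.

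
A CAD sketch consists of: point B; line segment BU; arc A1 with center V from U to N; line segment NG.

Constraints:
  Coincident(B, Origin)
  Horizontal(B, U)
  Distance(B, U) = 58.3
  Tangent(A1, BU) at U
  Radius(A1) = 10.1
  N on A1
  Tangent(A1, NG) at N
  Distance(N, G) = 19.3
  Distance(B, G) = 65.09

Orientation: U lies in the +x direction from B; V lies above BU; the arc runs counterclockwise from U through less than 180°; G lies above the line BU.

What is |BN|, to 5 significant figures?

68.648

Checks: |VN| = 10.10 ✓; ∠(VN, NG) = 90.00° ✓; |NG| = 19.30 ✓; |BG| = 65.09 ✓.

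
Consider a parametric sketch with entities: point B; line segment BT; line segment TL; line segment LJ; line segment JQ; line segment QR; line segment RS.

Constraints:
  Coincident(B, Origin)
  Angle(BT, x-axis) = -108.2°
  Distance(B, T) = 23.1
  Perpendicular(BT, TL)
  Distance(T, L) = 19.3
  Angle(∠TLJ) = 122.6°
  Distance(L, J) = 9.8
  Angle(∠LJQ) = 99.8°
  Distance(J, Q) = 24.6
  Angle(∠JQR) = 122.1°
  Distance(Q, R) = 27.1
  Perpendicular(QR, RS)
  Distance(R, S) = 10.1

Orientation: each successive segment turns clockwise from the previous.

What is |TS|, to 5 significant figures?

18.734

B is at the origin; BT runs at -108.2° with length 23.1, so T = (-7.2149, -21.944). BT ⟂ TL, so TL runs at 161.80°; with |TL| = 19.3, L = (-25.549, -15.916). ∠TLJ = 122.6° gives LJ at 104.40° from the x-axis; with |LJ| = 9.8, J = (-27.987, -6.4242). ∠LJQ = 99.8° gives JQ at 24.200° from the x-axis; with |JQ| = 24.6, Q = (-5.5484, 3.6599). ∠JQR = 122.1° gives QR at -33.700° from the x-axis; with |QR| = 27.1, R = (16.998, -11.376). QR ⟂ RS, so RS runs at -123.70°; with |RS| = 10.1, S = (11.394, -19.779). Then |TS| = |S − T| = 18.734.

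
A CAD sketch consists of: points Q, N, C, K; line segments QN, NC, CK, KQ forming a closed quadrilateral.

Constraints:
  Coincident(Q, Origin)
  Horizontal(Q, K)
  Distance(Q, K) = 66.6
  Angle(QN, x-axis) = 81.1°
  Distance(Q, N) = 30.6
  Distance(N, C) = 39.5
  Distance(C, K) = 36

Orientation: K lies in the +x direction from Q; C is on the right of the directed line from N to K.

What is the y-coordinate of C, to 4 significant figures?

0.3802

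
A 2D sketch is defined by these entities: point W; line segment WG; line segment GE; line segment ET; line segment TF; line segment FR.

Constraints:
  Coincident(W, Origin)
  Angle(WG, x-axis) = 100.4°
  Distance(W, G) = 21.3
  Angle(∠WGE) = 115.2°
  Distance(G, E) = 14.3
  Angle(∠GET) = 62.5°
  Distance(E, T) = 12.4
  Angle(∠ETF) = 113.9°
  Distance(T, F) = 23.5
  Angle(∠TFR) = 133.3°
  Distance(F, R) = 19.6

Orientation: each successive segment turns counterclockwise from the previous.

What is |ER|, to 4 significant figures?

42.07

W is at the origin; WG runs at 100.4° with length 21.3, so G = (-3.845, 20.95). ∠WGE = 115.2° gives GE at 165.2° from the x-axis; with |GE| = 14.3, E = (-17.67, 24.60). ∠GET = 62.5° gives ET at -77.30° from the x-axis; with |ET| = 12.4, T = (-14.94, 12.51). ∠ETF = 113.9° gives TF at -11.20° from the x-axis; with |TF| = 23.5, F = (8.108, 7.942). ∠TFR = 133.3° gives FR at 35.50° from the x-axis; with |FR| = 19.6, R = (24.06, 19.32). Then |ER| = |R − E| = 42.07.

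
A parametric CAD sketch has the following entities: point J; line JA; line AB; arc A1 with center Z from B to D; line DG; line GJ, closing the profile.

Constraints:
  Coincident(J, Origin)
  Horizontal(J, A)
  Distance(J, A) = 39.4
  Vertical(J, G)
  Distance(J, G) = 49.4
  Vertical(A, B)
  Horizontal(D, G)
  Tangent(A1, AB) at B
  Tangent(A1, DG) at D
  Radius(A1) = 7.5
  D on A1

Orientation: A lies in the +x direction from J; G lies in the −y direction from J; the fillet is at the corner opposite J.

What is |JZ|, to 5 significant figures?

52.661

J is at the origin; J and A share the same y with |JA| = 39.4 and A on the +x side, so A = (39.400, 0.0000). J and G share the same x with |JG| = 49.4 and G on the −y side, so G = (0.0000, -49.400). The virtual corner opposite J is at (39.400, -49.400). The tangent condition forces ZB to be normal to AB and tangency of A1 to DG means the radius ZD is perpendicular to DG, with radius 7.5, so the center Z sits 7.5 in from both sides at Z = (31.900, -41.900). Then |JZ| = |Z − J| = 52.661.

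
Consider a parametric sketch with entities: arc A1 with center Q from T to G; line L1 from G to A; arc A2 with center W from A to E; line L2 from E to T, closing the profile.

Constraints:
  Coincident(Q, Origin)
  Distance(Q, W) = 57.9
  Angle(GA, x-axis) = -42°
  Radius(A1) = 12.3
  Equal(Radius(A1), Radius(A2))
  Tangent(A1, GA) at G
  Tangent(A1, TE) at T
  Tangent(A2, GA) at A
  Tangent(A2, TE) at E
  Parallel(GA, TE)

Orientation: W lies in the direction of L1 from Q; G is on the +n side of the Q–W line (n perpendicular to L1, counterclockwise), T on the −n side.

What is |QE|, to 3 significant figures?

59.2

Tangency of A1 to both parallel lines with radius 12.3 puts G and T at Q ± 12.3·n: G = (8.23, 9.14), T = (-8.23, -9.14). Equal radii place A and E the same way about W: A = W + 12.3·n = (51.3, -29.6), E = W − 12.3·n = (34.8, -47.9). Then |QE| = |E − Q| = 59.2.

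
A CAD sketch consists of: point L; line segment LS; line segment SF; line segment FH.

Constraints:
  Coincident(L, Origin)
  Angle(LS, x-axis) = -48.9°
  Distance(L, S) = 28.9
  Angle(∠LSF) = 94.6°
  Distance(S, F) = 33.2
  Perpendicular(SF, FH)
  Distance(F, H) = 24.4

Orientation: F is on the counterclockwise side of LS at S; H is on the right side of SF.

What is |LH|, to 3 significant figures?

64.0

L is at the origin; LS runs at -48.9° with length 28.9, so S = 28.9·(cos -48.9°, sin -48.9°) = (19.0, -21.8). ∠LSF = 94.6°, so SF runs at -48.9° + (180° − 94.6°) = 36.5° from the x-axis; with |SF| = 33.2, F = S + 33.2·(cos 36.5°, sin 36.5°) = (45.7, -2.03). SF ⟂ FH; with |FH| = 24.4 on the right of SF, H = F + 24.4·(0.595, -0.804) = (60.2, -21.6). Then |LH| = |H − L| = 64.0.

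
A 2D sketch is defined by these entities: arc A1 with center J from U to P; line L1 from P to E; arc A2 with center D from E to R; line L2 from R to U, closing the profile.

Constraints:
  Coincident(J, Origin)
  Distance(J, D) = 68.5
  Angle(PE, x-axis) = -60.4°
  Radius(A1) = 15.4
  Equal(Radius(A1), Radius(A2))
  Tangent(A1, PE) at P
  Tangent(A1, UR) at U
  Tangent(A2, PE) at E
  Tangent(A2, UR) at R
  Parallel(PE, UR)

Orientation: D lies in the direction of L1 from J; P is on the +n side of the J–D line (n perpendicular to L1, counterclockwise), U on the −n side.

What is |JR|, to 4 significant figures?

70.21

The slot axis is L1's direction at -60.4°, so u = (cos -60.4°, sin -60.4°) = (0.4939, -0.8695) and n = (−sin -60.4°, cos -60.4°) = (0.8695, 0.4939). J is at the origin and D lies 68.5 along u from J, so D = 68.5·u = (33.84, -59.56). Tangency of A1 to both parallel lines with radius 15.4 puts P and U at J ± 15.4·n: P = (13.39, 7.607), U = (-13.39, -7.607). Equal radii place E and R the same way about D: E = D + 15.4·n = (47.23, -51.95), R = D − 15.4·n = (20.44, -67.17). Then |JR| = |R − J| = 70.21.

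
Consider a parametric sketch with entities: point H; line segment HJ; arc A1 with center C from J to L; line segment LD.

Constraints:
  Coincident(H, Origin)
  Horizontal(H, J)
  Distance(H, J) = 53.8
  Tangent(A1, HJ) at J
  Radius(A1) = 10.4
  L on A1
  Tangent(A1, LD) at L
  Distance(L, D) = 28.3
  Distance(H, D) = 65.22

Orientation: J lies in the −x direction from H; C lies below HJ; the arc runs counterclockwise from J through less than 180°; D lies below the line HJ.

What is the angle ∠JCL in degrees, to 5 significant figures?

115.18°

Checks: |HJ| = 53.80 ✓; |CL| = 10.40 ✓; ∠(CL, LD) = 90.00° ✓; |LD| = 28.30 ✓; |HD| = 65.22 ✓.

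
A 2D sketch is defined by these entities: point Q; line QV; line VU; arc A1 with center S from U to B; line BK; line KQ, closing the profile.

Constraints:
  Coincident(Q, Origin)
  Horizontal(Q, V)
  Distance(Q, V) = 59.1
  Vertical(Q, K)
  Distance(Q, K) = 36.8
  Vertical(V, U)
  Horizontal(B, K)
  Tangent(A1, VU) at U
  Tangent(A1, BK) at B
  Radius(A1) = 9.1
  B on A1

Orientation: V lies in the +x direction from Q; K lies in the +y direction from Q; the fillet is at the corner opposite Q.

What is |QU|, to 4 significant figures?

65.27

Q is at the origin; Q and V share the same y with |QV| = 59.1 and V on the +x side, so V = (59.10, 0.000). Q and K share the same x with |QK| = 36.8 and K on the +y side, so K = (0.000, 36.80). The virtual corner opposite Q is at (59.10, 36.80). The tangent condition forces SU to be normal to VU and A1 meets BK tangentially, so SB is at right angles to BK, with radius 9.1, so the center S sits 9.1 in from both sides at S = (50.00, 27.70). That places the tangent points at U = (59.10, 27.70) on VU and B = (50.00, 36.80) on BK. Then |QU| = |U − Q| = 65.27.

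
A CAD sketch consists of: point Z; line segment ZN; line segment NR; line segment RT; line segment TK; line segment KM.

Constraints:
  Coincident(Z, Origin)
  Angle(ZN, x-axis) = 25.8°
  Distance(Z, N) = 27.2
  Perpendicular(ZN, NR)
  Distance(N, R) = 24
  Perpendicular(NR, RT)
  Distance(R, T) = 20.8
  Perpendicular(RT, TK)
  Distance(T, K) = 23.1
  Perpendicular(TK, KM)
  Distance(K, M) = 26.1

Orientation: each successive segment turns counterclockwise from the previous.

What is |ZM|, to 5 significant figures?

32.512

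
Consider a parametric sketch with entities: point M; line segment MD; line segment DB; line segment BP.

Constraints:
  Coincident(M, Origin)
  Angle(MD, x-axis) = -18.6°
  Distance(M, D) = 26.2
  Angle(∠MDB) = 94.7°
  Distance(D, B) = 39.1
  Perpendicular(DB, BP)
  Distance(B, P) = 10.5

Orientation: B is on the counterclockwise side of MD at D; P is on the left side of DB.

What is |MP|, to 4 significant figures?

44.10

M is at the origin; MD runs at -18.6° with length 26.2, so D = 26.2·(cos -18.6°, sin -18.6°) = (24.83, -8.357). ∠MDB = 94.7°, so DB runs at -18.6° + (180° − 94.7°) = 66.70° from the x-axis; with |DB| = 39.1, B = D + 39.1·(cos 66.70°, sin 66.70°) = (40.30, 27.55). DB ⟂ BP; with |BP| = 10.5 on the left of DB, P = B + 10.5·(-0.9184, 0.3955) = (30.65, 31.71). Then |MP| = |P − M| = 44.10.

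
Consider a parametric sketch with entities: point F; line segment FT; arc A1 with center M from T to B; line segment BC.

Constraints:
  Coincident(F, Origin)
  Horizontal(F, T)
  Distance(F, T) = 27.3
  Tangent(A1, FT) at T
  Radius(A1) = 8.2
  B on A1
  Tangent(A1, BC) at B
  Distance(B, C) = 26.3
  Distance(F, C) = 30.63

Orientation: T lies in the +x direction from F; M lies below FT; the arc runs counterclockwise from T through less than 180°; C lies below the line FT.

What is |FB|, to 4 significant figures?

20.38

F is at the origin; F and T share the same y with |FT| = 27.3 and T on the +x side, so T = (27.30, 0.000). The tangent condition forces MT to be normal to FT, so M = T + (0, -8.2) = (27.30, -8.200). Since MB ⟂ BC (tangency), |MC| = √(8.2² + 26.3²) = 27.55 regardless of where B sits on A1. So C lies on both circle(F, 30.63) and circle(M, 27.55); the below-FT intersection is C = (9.409, -29.15). B is the foot of the tangent from C: B = (19.76, -4.972).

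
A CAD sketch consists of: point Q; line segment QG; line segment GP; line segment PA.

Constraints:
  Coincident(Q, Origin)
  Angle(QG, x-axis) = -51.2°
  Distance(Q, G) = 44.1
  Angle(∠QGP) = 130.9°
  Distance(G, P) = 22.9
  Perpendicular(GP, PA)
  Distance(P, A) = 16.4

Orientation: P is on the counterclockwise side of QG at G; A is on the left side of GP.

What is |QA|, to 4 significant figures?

54.47

∠QGP = 130.9°, so GP runs at -51.2° + (180° − 130.9°) = -2.100° from the x-axis; with |GP| = 22.9, P = G + 22.9·(cos -2.100°, sin -2.100°) = (50.52, -35.21). GP ⟂ PA; with |PA| = 16.4 on the left of GP, A = P + 16.4·(0.03664, 0.9993) = (51.12, -18.82). Then |QA| = |A − Q| = 54.47.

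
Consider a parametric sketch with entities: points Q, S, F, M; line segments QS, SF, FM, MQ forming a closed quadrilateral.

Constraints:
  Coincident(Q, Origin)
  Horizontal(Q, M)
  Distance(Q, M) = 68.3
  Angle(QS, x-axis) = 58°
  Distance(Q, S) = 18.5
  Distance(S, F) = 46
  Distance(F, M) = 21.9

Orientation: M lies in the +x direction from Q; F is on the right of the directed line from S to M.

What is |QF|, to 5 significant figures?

49.329

Checks: |SF| = 46.00 ✓; |FM| = 21.90 ✓.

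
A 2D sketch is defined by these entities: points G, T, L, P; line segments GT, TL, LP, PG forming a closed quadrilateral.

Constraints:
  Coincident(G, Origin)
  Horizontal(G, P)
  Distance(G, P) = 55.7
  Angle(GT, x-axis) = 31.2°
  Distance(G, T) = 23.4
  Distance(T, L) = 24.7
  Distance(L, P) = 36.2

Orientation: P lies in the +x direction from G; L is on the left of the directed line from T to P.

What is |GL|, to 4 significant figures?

47.55

Checks: |TL| = 24.70 ✓; |LP| = 36.20 ✓.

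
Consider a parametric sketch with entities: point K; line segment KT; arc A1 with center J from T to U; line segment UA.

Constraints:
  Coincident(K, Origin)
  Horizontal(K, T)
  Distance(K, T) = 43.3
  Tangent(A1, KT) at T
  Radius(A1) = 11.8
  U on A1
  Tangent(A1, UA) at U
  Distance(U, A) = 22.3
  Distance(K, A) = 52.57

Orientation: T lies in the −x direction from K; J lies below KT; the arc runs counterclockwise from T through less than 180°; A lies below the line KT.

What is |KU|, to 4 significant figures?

55.79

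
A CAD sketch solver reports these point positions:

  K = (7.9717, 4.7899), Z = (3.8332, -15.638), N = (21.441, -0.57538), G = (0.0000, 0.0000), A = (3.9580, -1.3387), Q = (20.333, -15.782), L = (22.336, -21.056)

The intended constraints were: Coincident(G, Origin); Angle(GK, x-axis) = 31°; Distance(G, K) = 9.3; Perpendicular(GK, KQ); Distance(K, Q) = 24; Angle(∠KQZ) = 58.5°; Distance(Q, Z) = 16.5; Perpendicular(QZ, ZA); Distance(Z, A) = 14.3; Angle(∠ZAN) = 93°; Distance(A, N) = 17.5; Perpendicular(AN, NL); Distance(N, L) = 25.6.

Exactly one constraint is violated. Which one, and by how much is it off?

Distance(N, L) = 25.6 — off by 5.10.

G = (0.00, 0.00) ✓; GK at 31.00° ✓; |GK| = 9.300 ✓; ∠(GK, KQ) = 90.00° ✓; |KQ| = 24.00 ✓; ∠KQZ = 58.50° ✓; |QZ| = 16.50 ✓; ∠(QZ, ZA) = 90.00° ✓; |ZA| = 14.30 ✓; ∠ZAN = 93.00° ✓; |AN| = 17.50 ✓; ∠(AN, NL) = 90.00° ✓; |NL| = 20.50 ✗.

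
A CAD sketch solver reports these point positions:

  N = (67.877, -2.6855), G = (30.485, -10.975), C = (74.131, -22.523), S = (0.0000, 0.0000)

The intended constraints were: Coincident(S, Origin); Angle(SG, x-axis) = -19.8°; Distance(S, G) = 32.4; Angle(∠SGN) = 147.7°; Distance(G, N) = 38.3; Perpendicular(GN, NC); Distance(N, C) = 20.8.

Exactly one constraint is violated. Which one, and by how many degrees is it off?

Perpendicular(GN, NC) — off by 5.00°.

S = (0.00, 0.00) ✓; SG at -19.80° ✓; |SG| = 32.40 ✓; ∠SGN = 147.7° ✓; |GN| = 38.30 ✓; ∠(GN, NC) = 85.00° ✗; |NC| = 20.80 ✓.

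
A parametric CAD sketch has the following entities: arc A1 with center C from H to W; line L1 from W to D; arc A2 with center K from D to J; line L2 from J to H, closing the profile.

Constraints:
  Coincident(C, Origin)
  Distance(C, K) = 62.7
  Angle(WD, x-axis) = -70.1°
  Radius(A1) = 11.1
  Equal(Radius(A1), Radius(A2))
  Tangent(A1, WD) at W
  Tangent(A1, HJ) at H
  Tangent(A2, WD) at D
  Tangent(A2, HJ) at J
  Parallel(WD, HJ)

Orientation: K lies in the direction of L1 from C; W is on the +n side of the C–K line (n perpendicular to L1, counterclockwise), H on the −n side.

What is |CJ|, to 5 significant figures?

63.675

The slot axis is L1's direction at -70.1°, so u = (cos -70.1°, sin -70.1°) = (0.34038, -0.94029) and n = (−sin -70.1°, cos -70.1°) = (0.94029, 0.34038). C is at the origin and K lies 62.7 along u from C, so K = 62.7·u = (21.342, -58.956). Tangency of A1 to both parallel lines with radius 11.1 puts W and H at C ± 11.1·n: W = (10.437, 3.7782), H = (-10.437, -3.7782). Equal radii place D and J the same way about K: D = K + 11.1·n = (31.779, -55.178), J = K − 11.1·n = (10.905, -62.734). Then |CJ| = |J − C| = 63.675.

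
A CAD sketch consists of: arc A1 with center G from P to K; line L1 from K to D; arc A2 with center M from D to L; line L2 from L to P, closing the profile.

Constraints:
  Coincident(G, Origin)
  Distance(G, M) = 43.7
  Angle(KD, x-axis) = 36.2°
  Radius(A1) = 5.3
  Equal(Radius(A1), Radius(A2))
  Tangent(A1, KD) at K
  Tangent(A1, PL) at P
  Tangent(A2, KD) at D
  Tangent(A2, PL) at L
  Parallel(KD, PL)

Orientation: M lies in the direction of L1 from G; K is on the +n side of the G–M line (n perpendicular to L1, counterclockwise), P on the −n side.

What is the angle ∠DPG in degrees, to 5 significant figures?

76.366°

The slot axis is L1's direction at 36.2°, so u = (cos 36.2°, sin 36.2°) = (0.80696, 0.59061) and n = (−sin 36.2°, cos 36.2°) = (-0.59061, 0.80696). G is at the origin and M lies 43.7 along u from G, so M = 43.7·u = (35.264, 25.809). Tangency of A1 to both parallel lines with radius 5.3 puts K and P at G ± 5.3·n: K = (-3.1302, 4.2769), P = (3.1302, -4.2769). Equal radii place D and L the same way about M: D = M + 5.3·n = (32.134, 30.086), L = M − 5.3·n = (38.394, 21.533). Then cos ∠DPG = PD·PG / (|PD||PG|), giving 76.366°.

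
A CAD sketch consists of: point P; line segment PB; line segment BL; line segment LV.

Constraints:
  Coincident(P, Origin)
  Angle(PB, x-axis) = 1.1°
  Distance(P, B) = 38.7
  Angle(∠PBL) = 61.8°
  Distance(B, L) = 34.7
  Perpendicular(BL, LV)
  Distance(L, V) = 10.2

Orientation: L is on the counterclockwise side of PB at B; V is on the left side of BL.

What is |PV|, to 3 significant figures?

29.0

P is at the origin; PB runs at 1.1° with length 38.7, so B = 38.7·(cos 1.1°, sin 1.1°) = (38.7, 0.743). ∠PBL = 61.8°, so BL runs at 1.1° + (180° − 61.8°) = 119° from the x-axis; with |BL| = 34.7, L = B + 34.7·(cos 119°, sin 119°) = (21.7, 31.0). The perpendicularity gives LV at right angles to BL; with |LV| = 10.2 on the left of BL, V = L + 10.2·(-0.872, -0.489) = (12.8, 26.0). Then |PV| = |V − P| = 29.0.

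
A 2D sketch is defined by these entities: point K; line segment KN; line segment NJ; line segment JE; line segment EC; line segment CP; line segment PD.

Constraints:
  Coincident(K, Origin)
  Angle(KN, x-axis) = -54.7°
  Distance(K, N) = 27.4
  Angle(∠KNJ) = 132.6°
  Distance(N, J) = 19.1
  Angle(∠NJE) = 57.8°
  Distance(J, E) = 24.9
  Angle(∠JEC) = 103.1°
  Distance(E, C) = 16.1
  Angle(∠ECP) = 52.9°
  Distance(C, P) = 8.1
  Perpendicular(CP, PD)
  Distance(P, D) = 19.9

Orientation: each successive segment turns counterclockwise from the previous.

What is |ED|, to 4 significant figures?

7.241

∠ECP = 52.9° gives CP at -41.10° from the x-axis; with |CP| = 8.1, P = (14.64, -10.82). CP is perpendicular to PD, so PD runs at 48.90°; with |PD| = 19.9, D = (27.72, 4.175). Then |ED| = |D − E| = 7.241.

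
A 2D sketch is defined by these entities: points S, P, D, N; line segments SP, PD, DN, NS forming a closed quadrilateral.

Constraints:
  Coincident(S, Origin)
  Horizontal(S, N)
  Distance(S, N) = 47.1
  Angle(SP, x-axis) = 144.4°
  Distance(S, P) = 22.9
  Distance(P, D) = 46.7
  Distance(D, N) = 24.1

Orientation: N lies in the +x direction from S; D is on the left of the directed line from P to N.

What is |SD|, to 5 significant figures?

31.709

S is at the origin; SN is horizontal with |SN| = 47.1 and N in +x, so N = (47.1, 0). SP runs at 144.4° with |SP| = 22.9, so P = (-18.620, 13.331). D is determined by |PD| = 46.7 and |DN| = 24.1 together: it lies at the intersection of circle(P, 46.7) and circle(N, 24.1). With |PN| = 67.058, the foot of the radical line on PN is 45.460 from P and the perpendicular offset is √(46.7² − 45.460²) = 10.691. Taking the left-of-PN solution: D = (28.058, 14.772).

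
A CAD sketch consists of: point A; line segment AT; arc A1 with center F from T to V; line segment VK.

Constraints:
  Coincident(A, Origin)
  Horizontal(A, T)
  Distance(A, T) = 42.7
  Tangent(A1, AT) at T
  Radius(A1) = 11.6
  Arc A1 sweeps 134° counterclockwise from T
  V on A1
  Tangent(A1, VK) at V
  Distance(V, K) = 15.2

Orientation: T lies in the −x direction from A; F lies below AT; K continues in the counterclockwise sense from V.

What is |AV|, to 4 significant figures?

54.70

A is at the origin; A and T share the same y with |AT| = 42.7 and T on the −x side, so T = (-42.70, 0.000). Since A1 is tangent to AT there, FT ⟂ AT, so F = T + (0, -11.6) = (-42.70, -11.60). On A1, T sits at bearing 90° from F; a 134° counterclockwise sweep puts V at bearing 224°, so V = F + 11.6·(cos 224°, sin 224°) = (-51.04, -19.66). Then |AV| = |V − A| = 54.70.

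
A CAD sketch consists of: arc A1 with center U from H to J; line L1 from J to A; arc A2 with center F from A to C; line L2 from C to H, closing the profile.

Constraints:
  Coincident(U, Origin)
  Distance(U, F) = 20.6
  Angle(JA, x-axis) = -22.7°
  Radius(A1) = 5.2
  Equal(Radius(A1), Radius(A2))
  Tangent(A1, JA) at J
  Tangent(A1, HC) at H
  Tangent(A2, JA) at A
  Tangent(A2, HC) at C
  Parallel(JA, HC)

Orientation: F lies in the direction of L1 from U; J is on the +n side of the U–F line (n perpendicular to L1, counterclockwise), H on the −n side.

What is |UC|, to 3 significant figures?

21.2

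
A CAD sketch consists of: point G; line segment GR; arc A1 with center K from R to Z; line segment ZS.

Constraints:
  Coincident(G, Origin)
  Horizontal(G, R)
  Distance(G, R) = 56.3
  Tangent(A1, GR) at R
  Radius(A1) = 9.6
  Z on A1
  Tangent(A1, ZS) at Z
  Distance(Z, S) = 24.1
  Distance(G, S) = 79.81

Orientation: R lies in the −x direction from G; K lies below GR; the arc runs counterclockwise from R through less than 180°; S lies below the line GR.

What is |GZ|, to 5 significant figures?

65.330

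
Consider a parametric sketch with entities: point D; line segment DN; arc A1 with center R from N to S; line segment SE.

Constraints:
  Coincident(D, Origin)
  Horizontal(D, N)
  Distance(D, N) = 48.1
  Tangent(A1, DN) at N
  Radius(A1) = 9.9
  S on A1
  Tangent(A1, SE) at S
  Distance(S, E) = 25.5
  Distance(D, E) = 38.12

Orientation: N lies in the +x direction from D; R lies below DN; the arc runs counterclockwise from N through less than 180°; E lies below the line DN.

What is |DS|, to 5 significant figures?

39.825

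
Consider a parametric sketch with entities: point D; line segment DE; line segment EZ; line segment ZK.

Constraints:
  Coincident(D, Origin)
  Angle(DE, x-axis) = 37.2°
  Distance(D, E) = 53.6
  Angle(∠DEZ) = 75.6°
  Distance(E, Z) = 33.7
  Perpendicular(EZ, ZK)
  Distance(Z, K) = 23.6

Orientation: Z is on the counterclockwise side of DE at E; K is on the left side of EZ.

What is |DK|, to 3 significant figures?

34.9

D is at the origin; DE runs at 37.2° with length 53.6, so E = 53.6·(cos 37.2°, sin 37.2°) = (42.7, 32.4). ∠DEZ = 75.6°, so EZ runs at 37.2° + (180° − 75.6°) = 142° from the x-axis; with |EZ| = 33.7, Z = E + 33.7·(cos 142°, sin 142°) = (16.3, 53.3). EZ is perpendicular to ZK; with |ZK| = 23.6 on the left of EZ, K = Z + 23.6·(-0.621, -0.784) = (1.62, 34.8). Then |DK| = |K − D| = 34.9.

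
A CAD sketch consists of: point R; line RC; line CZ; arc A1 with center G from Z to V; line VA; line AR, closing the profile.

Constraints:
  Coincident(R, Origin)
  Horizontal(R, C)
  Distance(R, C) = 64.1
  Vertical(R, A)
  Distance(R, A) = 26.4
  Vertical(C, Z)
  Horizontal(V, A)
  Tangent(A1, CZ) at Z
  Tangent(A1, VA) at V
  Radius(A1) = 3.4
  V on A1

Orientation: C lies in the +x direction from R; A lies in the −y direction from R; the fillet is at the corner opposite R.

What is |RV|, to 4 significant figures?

66.19

The virtual corner opposite R is at (64.10, -26.40). A1 meets CZ tangentially, so GZ is at right angles to CZ and the tangent condition forces GV to be normal to VA, with radius 3.4, so the center G sits 3.4 in from both sides at G = (60.70, -23.00). That places the tangent points at Z = (64.10, -23.00) on CZ and V = (60.70, -26.40) on VA. Then |RV| = |V − R| = 66.19.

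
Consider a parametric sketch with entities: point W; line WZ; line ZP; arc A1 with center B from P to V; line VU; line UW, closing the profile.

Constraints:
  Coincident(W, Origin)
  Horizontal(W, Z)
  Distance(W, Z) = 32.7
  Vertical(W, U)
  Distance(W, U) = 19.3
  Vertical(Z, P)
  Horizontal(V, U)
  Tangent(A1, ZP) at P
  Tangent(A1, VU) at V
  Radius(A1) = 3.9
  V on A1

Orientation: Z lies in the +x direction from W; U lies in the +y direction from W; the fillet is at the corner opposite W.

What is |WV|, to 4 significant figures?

34.67

The virtual corner opposite W is at (32.70, 19.30). Tangency of A1 to ZP means the radius BP is perpendicular to ZP and A1 meets VU tangentially, so BV is at right angles to VU, with radius 3.9, so the center B sits 3.9 in from both sides at B = (28.80, 15.40). That places the tangent points at P = (32.70, 15.40) on ZP and V = (28.80, 19.30) on VU. Then |WV| = |V − W| = 34.67.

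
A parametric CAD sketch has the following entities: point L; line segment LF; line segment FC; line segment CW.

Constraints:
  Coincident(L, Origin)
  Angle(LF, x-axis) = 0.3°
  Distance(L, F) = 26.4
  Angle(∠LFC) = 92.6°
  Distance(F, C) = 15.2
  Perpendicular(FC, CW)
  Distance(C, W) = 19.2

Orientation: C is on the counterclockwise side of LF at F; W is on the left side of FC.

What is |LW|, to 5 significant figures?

17.898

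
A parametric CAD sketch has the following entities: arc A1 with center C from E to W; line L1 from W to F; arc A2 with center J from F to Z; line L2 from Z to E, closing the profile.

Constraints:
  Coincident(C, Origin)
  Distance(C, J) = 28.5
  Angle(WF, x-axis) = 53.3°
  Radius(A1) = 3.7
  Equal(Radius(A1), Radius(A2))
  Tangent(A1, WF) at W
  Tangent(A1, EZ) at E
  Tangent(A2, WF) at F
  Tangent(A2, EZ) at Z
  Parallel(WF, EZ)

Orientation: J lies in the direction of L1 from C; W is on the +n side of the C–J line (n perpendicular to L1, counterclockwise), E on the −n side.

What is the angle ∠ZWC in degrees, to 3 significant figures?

75.4°

The slot axis is L1's direction at 53.3°, so u = (cos 53.3°, sin 53.3°) = (0.598, 0.802) and n = (−sin 53.3°, cos 53.3°) = (-0.802, 0.598). C is at the origin and J lies 28.5 along u from C, so J = 28.5·u = (17.0, 22.9). Tangency of A1 to both parallel lines with radius 3.7 puts W and E at C ± 3.7·n: W = (-2.97, 2.21), E = (2.97, -2.21). Equal radii place F and Z the same way about J: F = J + 3.7·n = (14.1, 25.1), Z = J − 3.7·n = (20.0, 20.6). Then cos ∠ZWC = WZ·WC / (|WZ||WC|), giving 75.4°.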